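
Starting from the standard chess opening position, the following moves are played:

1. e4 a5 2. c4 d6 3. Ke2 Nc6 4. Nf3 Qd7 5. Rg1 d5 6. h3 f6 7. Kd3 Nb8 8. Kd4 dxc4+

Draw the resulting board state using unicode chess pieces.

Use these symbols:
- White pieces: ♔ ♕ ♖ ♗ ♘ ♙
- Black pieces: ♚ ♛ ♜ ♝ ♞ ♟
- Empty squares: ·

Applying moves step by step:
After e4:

♜ ♞ ♝ ♛ ♚ ♝ ♞ ♜
♟ ♟ ♟ ♟ ♟ ♟ ♟ ♟
· · · · · · · ·
· · · · · · · ·
· · · · ♙ · · ·
· · · · · · · ·
♙ ♙ ♙ ♙ · ♙ ♙ ♙
♖ ♘ ♗ ♕ ♔ ♗ ♘ ♖


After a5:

♜ ♞ ♝ ♛ ♚ ♝ ♞ ♜
· ♟ ♟ ♟ ♟ ♟ ♟ ♟
· · · · · · · ·
♟ · · · · · · ·
· · · · ♙ · · ·
· · · · · · · ·
♙ ♙ ♙ ♙ · ♙ ♙ ♙
♖ ♘ ♗ ♕ ♔ ♗ ♘ ♖


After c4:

♜ ♞ ♝ ♛ ♚ ♝ ♞ ♜
· ♟ ♟ ♟ ♟ ♟ ♟ ♟
· · · · · · · ·
♟ · · · · · · ·
· · ♙ · ♙ · · ·
· · · · · · · ·
♙ ♙ · ♙ · ♙ ♙ ♙
♖ ♘ ♗ ♕ ♔ ♗ ♘ ♖


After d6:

♜ ♞ ♝ ♛ ♚ ♝ ♞ ♜
· ♟ ♟ · ♟ ♟ ♟ ♟
· · · ♟ · · · ·
♟ · · · · · · ·
· · ♙ · ♙ · · ·
· · · · · · · ·
♙ ♙ · ♙ · ♙ ♙ ♙
♖ ♘ ♗ ♕ ♔ ♗ ♘ ♖


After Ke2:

♜ ♞ ♝ ♛ ♚ ♝ ♞ ♜
· ♟ ♟ · ♟ ♟ ♟ ♟
· · · ♟ · · · ·
♟ · · · · · · ·
· · ♙ · ♙ · · ·
· · · · · · · ·
♙ ♙ · ♙ ♔ ♙ ♙ ♙
♖ ♘ ♗ ♕ · ♗ ♘ ♖


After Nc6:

♜ · ♝ ♛ ♚ ♝ ♞ ♜
· ♟ ♟ · ♟ ♟ ♟ ♟
· · ♞ ♟ · · · ·
♟ · · · · · · ·
· · ♙ · ♙ · · ·
· · · · · · · ·
♙ ♙ · ♙ ♔ ♙ ♙ ♙
♖ ♘ ♗ ♕ · ♗ ♘ ♖


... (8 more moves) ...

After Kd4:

♜ ♞ ♝ · ♚ ♝ ♞ ♜
· ♟ ♟ ♛ ♟ · ♟ ♟
· · · · · ♟ · ·
♟ · · ♟ · · · ·
· · ♙ ♔ ♙ · · ·
· · · · · ♘ · ♙
♙ ♙ · ♙ · ♙ ♙ ·
♖ ♘ ♗ ♕ · ♗ ♖ ·


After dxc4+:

♜ ♞ ♝ · ♚ ♝ ♞ ♜
· ♟ ♟ ♛ ♟ · ♟ ♟
· · · · · ♟ · ·
♟ · · · · · · ·
· · ♟ ♔ ♙ · · ·
· · · · · ♘ · ♙
♙ ♙ · ♙ · ♙ ♙ ·
♖ ♘ ♗ ♕ · ♗ ♖ ·



  a b c d e f g h
  ─────────────────
8│♜ ♞ ♝ · ♚ ♝ ♞ ♜│8
7│· ♟ ♟ ♛ ♟ · ♟ ♟│7
6│· · · · · ♟ · ·│6
5│♟ · · · · · · ·│5
4│· · ♟ ♔ ♙ · · ·│4
3│· · · · · ♘ · ♙│3
2│♙ ♙ · ♙ · ♙ ♙ ·│2
1│♖ ♘ ♗ ♕ · ♗ ♖ ·│1
  ─────────────────
  a b c d e f g h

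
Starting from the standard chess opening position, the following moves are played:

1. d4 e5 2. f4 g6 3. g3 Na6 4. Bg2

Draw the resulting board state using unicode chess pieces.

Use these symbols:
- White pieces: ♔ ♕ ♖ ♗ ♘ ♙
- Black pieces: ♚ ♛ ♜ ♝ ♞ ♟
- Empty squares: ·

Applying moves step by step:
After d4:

♜ ♞ ♝ ♛ ♚ ♝ ♞ ♜
♟ ♟ ♟ ♟ ♟ ♟ ♟ ♟
· · · · · · · ·
· · · · · · · ·
· · · ♙ · · · ·
· · · · · · · ·
♙ ♙ ♙ · ♙ ♙ ♙ ♙
♖ ♘ ♗ ♕ ♔ ♗ ♘ ♖


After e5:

♜ ♞ ♝ ♛ ♚ ♝ ♞ ♜
♟ ♟ ♟ ♟ · ♟ ♟ ♟
· · · · · · · ·
· · · · ♟ · · ·
· · · ♙ · · · ·
· · · · · · · ·
♙ ♙ ♙ · ♙ ♙ ♙ ♙
♖ ♘ ♗ ♕ ♔ ♗ ♘ ♖


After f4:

♜ ♞ ♝ ♛ ♚ ♝ ♞ ♜
♟ ♟ ♟ ♟ · ♟ ♟ ♟
· · · · · · · ·
· · · · ♟ · · ·
· · · ♙ · ♙ · ·
· · · · · · · ·
♙ ♙ ♙ · ♙ · ♙ ♙
♖ ♘ ♗ ♕ ♔ ♗ ♘ ♖


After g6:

♜ ♞ ♝ ♛ ♚ ♝ ♞ ♜
♟ ♟ ♟ ♟ · ♟ · ♟
· · · · · · ♟ ·
· · · · ♟ · · ·
· · · ♙ · ♙ · ·
· · · · · · · ·
♙ ♙ ♙ · ♙ · ♙ ♙
♖ ♘ ♗ ♕ ♔ ♗ ♘ ♖


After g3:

♜ ♞ ♝ ♛ ♚ ♝ ♞ ♜
♟ ♟ ♟ ♟ · ♟ · ♟
· · · · · · ♟ ·
· · · · ♟ · · ·
· · · ♙ · ♙ · ·
· · · · · · ♙ ·
♙ ♙ ♙ · ♙ · · ♙
♖ ♘ ♗ ♕ ♔ ♗ ♘ ♖


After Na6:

♜ · ♝ ♛ ♚ ♝ ♞ ♜
♟ ♟ ♟ ♟ · ♟ · ♟
♞ · · · · · ♟ ·
· · · · ♟ · · ·
· · · ♙ · ♙ · ·
· · · · · · ♙ ·
♙ ♙ ♙ · ♙ · · ♙
♖ ♘ ♗ ♕ ♔ ♗ ♘ ♖


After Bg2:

♜ · ♝ ♛ ♚ ♝ ♞ ♜
♟ ♟ ♟ ♟ · ♟ · ♟
♞ · · · · · ♟ ·
· · · · ♟ · · ·
· · · ♙ · ♙ · ·
· · · · · · ♙ ·
♙ ♙ ♙ · ♙ · ♗ ♙
♖ ♘ ♗ ♕ ♔ · ♘ ♖



  a b c d e f g h
  ─────────────────
8│♜ · ♝ ♛ ♚ ♝ ♞ ♜│8
7│♟ ♟ ♟ ♟ · ♟ · ♟│7
6│♞ · · · · · ♟ ·│6
5│· · · · ♟ · · ·│5
4│· · · ♙ · ♙ · ·│4
3│· · · · · · ♙ ·│3
2│♙ ♙ ♙ · ♙ · ♗ ♙│2
1│♖ ♘ ♗ ♕ ♔ · ♘ ♖│1
  ─────────────────
  a b c d e f g h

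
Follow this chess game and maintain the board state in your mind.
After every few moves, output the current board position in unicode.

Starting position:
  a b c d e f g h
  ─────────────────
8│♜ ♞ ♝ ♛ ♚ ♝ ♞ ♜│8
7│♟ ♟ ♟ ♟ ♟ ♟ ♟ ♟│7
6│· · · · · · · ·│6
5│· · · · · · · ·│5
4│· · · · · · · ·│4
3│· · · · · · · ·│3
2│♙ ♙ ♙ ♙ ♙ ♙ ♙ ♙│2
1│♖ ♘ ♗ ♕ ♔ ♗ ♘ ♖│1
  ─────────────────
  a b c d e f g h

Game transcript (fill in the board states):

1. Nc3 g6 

  a b c d e f g h
  ─────────────────
8│♜ ♞ ♝ ♛ ♚ ♝ ♞ ♜│8
7│♟ ♟ ♟ ♟ ♟ ♟ · ♟│7
6│· · · · · · ♟ ·│6
5│· · · · · · · ·│5
4│· · · · · · · ·│4
3│· · ♘ · · · · ·│3
2│♙ ♙ ♙ ♙ ♙ ♙ ♙ ♙│2
1│♖ · ♗ ♕ ♔ ♗ ♘ ♖│1
  ─────────────────
  a b c d e f g h

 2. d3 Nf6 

  a b c d e f g h
  ─────────────────
8│♜ ♞ ♝ ♛ ♚ ♝ · ♜│8
7│♟ ♟ ♟ ♟ ♟ ♟ · ♟│7
6│· · · · · ♞ ♟ ·│6
5│· · · · · · · ·│5
4│· · · · · · · ·│4
3│· · ♘ ♙ · · · ·│3
2│♙ ♙ ♙ · ♙ ♙ ♙ ♙│2
1│♖ · ♗ ♕ ♔ ♗ ♘ ♖│1
  ─────────────────
  a b c d e f g h

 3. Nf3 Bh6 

  a b c d e f g h
  ─────────────────
8│♜ ♞ ♝ ♛ ♚ · · ♜│8
7│♟ ♟ ♟ ♟ ♟ ♟ · ♟│7
6│· · · · · ♞ ♟ ♝│6
5│· · · · · · · ·│5
4│· · · · · · · ·│4
3│· · ♘ ♙ · ♘ · ·│3
2│♙ ♙ ♙ · ♙ ♙ ♙ ♙│2
1│♖ · ♗ ♕ ♔ ♗ · ♖│1
  ─────────────────
  a b c d e f g h

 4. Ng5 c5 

  a b c d e f g h
  ─────────────────
8│♜ ♞ ♝ ♛ ♚ · · ♜│8
7│♟ ♟ · ♟ ♟ ♟ · ♟│7
6│· · · · · ♞ ♟ ♝│6
5│· · ♟ · · · ♘ ·│5
4│· · · · · · · ·│4
3│· · ♘ ♙ · · · ·│3
2│♙ ♙ ♙ · ♙ ♙ ♙ ♙│2
1│♖ · ♗ ♕ ♔ ♗ · ♖│1
  ─────────────────
  a b c d e f g h

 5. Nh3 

  a b c d e f g h
  ─────────────────
8│♜ ♞ ♝ ♛ ♚ · · ♜│8
7│♟ ♟ · ♟ ♟ ♟ · ♟│7
6│· · · · · ♞ ♟ ♝│6
5│· · ♟ · · · · ·│5
4│· · · · · · · ·│4
3│· · ♘ ♙ · · · ♘│3
2│♙ ♙ ♙ · ♙ ♙ ♙ ♙│2
1│♖ · ♗ ♕ ♔ ♗ · ♖│1
  ─────────────────
  a b c d e f g h


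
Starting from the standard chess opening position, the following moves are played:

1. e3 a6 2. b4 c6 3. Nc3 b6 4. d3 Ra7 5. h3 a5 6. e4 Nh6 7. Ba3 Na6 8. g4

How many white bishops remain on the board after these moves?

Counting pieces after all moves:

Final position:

  a b c d e f g h
  ─────────────────
8│· · ♝ ♛ ♚ ♝ · ♜│8
7│♜ · · ♟ ♟ ♟ ♟ ♟│7
6│♞ ♟ ♟ · · · · ♞│6
5│♟ · · · · · · ·│5
4│· ♙ · · ♙ · ♙ ·│4
3│♗ · ♘ ♙ · · · ♙│3
2│♙ · ♙ · · ♙ · ·│2
1│♖ · · ♕ ♔ ♗ ♘ ♖│1
  ─────────────────
  a b c d e f g h


2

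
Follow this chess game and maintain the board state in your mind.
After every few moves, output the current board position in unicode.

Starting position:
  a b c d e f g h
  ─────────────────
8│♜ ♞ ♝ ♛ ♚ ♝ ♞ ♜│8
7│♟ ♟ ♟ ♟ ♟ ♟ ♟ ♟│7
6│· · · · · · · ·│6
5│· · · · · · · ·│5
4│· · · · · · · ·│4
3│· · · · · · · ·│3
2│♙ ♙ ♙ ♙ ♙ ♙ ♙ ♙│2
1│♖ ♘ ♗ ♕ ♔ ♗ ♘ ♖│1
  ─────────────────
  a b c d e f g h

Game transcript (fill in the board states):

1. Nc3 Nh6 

  a b c d e f g h
  ─────────────────
8│♜ ♞ ♝ ♛ ♚ ♝ · ♜│8
7│♟ ♟ ♟ ♟ ♟ ♟ ♟ ♟│7
6│· · · · · · · ♞│6
5│· · · · · · · ·│5
4│· · · · · · · ·│4
3│· · ♘ · · · · ·│3
2│♙ ♙ ♙ ♙ ♙ ♙ ♙ ♙│2
1│♖ · ♗ ♕ ♔ ♗ ♘ ♖│1
  ─────────────────
  a b c d e f g h

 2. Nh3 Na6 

  a b c d e f g h
  ─────────────────
8│♜ · ♝ ♛ ♚ ♝ · ♜│8
7│♟ ♟ ♟ ♟ ♟ ♟ ♟ ♟│7
6│♞ · · · · · · ♞│6
5│· · · · · · · ·│5
4│· · · · · · · ·│4
3│· · ♘ · · · · ♘│3
2│♙ ♙ ♙ ♙ ♙ ♙ ♙ ♙│2
1│♖ · ♗ ♕ ♔ ♗ · ♖│1
  ─────────────────
  a b c d e f g h

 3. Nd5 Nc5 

  a b c d e f g h
  ─────────────────
8│♜ · ♝ ♛ ♚ ♝ · ♜│8
7│♟ ♟ ♟ ♟ ♟ ♟ ♟ ♟│7
6│· · · · · · · ♞│6
5│· · ♞ ♘ · · · ·│5
4│· · · · · · · ·│4
3│· · · · · · · ♘│3
2│♙ ♙ ♙ ♙ ♙ ♙ ♙ ♙│2
1│♖ · ♗ ♕ ♔ ♗ · ♖│1
  ─────────────────
  a b c d e f g h



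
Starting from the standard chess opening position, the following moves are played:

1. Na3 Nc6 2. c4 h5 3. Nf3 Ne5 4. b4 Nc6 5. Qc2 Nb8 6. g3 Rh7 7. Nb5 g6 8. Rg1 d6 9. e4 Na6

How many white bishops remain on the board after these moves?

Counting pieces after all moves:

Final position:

  a b c d e f g h
  ─────────────────
8│♜ · ♝ ♛ ♚ ♝ ♞ ·│8
7│♟ ♟ ♟ · ♟ ♟ · ♜│7
6│♞ · · ♟ · · ♟ ·│6
5│· ♘ · · · · · ♟│5
4│· ♙ ♙ · ♙ · · ·│4
3│· · · · · ♘ ♙ ·│3
2│♙ · ♕ ♙ · ♙ · ♙│2
1│♖ · ♗ · ♔ ♗ ♖ ·│1
  ─────────────────
  a b c d e f g h


2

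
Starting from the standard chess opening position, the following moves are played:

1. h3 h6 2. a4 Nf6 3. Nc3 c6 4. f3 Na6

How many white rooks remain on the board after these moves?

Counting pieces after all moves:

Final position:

  a b c d e f g h
  ─────────────────
8│♜ · ♝ ♛ ♚ ♝ · ♜│8
7│♟ ♟ · ♟ ♟ ♟ ♟ ·│7
6│♞ · ♟ · · ♞ · ♟│6
5│· · · · · · · ·│5
4│♙ · · · · · · ·│4
3│· · ♘ · · ♙ · ♙│3
2│· ♙ ♙ ♙ ♙ · ♙ ·│2
1│♖ · ♗ ♕ ♔ ♗ ♘ ♖│1
  ─────────────────
  a b c d e f g h


2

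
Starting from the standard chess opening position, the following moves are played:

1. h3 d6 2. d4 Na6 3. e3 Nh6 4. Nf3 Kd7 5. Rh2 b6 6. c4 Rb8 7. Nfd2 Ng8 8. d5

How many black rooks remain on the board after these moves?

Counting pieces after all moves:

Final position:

  a b c d e f g h
  ─────────────────
8│· ♜ ♝ ♛ · ♝ ♞ ♜│8
7│♟ · ♟ ♚ ♟ ♟ ♟ ♟│7
6│♞ ♟ · ♟ · · · ·│6
5│· · · ♙ · · · ·│5
4│· · ♙ · · · · ·│4
3│· · · · ♙ · · ♙│3
2│♙ ♙ · ♘ · ♙ ♙ ♖│2
1│♖ ♘ ♗ ♕ ♔ ♗ · ·│1
  ─────────────────
  a b c d e f g h


2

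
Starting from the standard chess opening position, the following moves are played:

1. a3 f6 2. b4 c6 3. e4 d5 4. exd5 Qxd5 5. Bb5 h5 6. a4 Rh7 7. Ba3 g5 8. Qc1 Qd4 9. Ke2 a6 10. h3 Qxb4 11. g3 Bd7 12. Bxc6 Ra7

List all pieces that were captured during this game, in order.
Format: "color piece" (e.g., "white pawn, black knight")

Tracking captures:
  exd5: captured black pawn
  Qxd5: captured white pawn
  Qxb4: captured white pawn
  Bxc6: captured black pawn

black pawn, white pawn, white pawn, black pawn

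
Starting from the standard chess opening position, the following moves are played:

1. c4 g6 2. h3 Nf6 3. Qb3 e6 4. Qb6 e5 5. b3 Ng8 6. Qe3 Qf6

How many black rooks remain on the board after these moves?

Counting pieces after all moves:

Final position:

  a b c d e f g h
  ─────────────────
8│♜ ♞ ♝ · ♚ ♝ ♞ ♜│8
7│♟ ♟ ♟ ♟ · ♟ · ♟│7
6│· · · · · ♛ ♟ ·│6
5│· · · · ♟ · · ·│5
4│· · ♙ · · · · ·│4
3│· ♙ · · ♕ · · ♙│3
2│♙ · · ♙ ♙ ♙ ♙ ·│2
1│♖ ♘ ♗ · ♔ ♗ ♘ ♖│1
  ─────────────────
  a b c d e f g h


2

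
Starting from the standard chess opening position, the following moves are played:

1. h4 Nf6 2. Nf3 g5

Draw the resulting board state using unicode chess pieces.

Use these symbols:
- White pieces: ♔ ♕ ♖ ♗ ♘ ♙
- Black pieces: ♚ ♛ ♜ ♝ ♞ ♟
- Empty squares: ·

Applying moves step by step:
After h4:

♜ ♞ ♝ ♛ ♚ ♝ ♞ ♜
♟ ♟ ♟ ♟ ♟ ♟ ♟ ♟
· · · · · · · ·
· · · · · · · ·
· · · · · · · ♙
· · · · · · · ·
♙ ♙ ♙ ♙ ♙ ♙ ♙ ·
♖ ♘ ♗ ♕ ♔ ♗ ♘ ♖


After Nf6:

♜ ♞ ♝ ♛ ♚ ♝ · ♜
♟ ♟ ♟ ♟ ♟ ♟ ♟ ♟
· · · · · ♞ · ·
· · · · · · · ·
· · · · · · · ♙
· · · · · · · ·
♙ ♙ ♙ ♙ ♙ ♙ ♙ ·
♖ ♘ ♗ ♕ ♔ ♗ ♘ ♖


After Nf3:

♜ ♞ ♝ ♛ ♚ ♝ · ♜
♟ ♟ ♟ ♟ ♟ ♟ ♟ ♟
· · · · · ♞ · ·
· · · · · · · ·
· · · · · · · ♙
· · · · · ♘ · ·
♙ ♙ ♙ ♙ ♙ ♙ ♙ ·
♖ ♘ ♗ ♕ ♔ ♗ · ♖


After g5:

♜ ♞ ♝ ♛ ♚ ♝ · ♜
♟ ♟ ♟ ♟ ♟ ♟ · ♟
· · · · · ♞ · ·
· · · · · · ♟ ·
· · · · · · · ♙
· · · · · ♘ · ·
♙ ♙ ♙ ♙ ♙ ♙ ♙ ·
♖ ♘ ♗ ♕ ♔ ♗ · ♖



  a b c d e f g h
  ─────────────────
8│♜ ♞ ♝ ♛ ♚ ♝ · ♜│8
7│♟ ♟ ♟ ♟ ♟ ♟ · ♟│7
6│· · · · · ♞ · ·│6
5│· · · · · · ♟ ·│5
4│· · · · · · · ♙│4
3│· · · · · ♘ · ·│3
2│♙ ♙ ♙ ♙ ♙ ♙ ♙ ·│2
1│♖ ♘ ♗ ♕ ♔ ♗ · ♖│1
  ─────────────────
  a b c d e f g h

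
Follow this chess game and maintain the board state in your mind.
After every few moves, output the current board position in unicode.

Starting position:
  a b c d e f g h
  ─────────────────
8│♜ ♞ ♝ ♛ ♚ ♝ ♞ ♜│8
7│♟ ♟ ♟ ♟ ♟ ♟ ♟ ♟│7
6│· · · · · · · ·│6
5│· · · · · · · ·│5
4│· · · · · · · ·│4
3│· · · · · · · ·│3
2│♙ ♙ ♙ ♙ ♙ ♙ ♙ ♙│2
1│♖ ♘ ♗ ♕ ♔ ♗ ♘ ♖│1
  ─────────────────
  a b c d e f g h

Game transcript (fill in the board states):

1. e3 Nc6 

  a b c d e f g h
  ─────────────────
8│♜ · ♝ ♛ ♚ ♝ ♞ ♜│8
7│♟ ♟ ♟ ♟ ♟ ♟ ♟ ♟│7
6│· · ♞ · · · · ·│6
5│· · · · · · · ·│5
4│· · · · · · · ·│4
3│· · · · ♙ · · ·│3
2│♙ ♙ ♙ ♙ · ♙ ♙ ♙│2
1│♖ ♘ ♗ ♕ ♔ ♗ ♘ ♖│1
  ─────────────────
  a b c d e f g h

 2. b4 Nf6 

  a b c d e f g h
  ─────────────────
8│♜ · ♝ ♛ ♚ ♝ · ♜│8
7│♟ ♟ ♟ ♟ ♟ ♟ ♟ ♟│7
6│· · ♞ · · ♞ · ·│6
5│· · · · · · · ·│5
4│· ♙ · · · · · ·│4
3│· · · · ♙ · · ·│3
2│♙ · ♙ ♙ · ♙ ♙ ♙│2
1│♖ ♘ ♗ ♕ ♔ ♗ ♘ ♖│1
  ─────────────────
  a b c d e f g h

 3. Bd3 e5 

  a b c d e f g h
  ─────────────────
8│♜ · ♝ ♛ ♚ ♝ · ♜│8
7│♟ ♟ ♟ ♟ · ♟ ♟ ♟│7
6│· · ♞ · · ♞ · ·│6
5│· · · · ♟ · · ·│5
4│· ♙ · · · · · ·│4
3│· · · ♗ ♙ · · ·│3
2│♙ · ♙ ♙ · ♙ ♙ ♙│2
1│♖ ♘ ♗ ♕ ♔ · ♘ ♖│1
  ─────────────────
  a b c d e f g h

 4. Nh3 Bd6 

  a b c d e f g h
  ─────────────────
8│♜ · ♝ ♛ ♚ · · ♜│8
7│♟ ♟ ♟ ♟ · ♟ ♟ ♟│7
6│· · ♞ ♝ · ♞ · ·│6
5│· · · · ♟ · · ·│5
4│· ♙ · · · · · ·│4
3│· · · ♗ ♙ · · ♘│3
2│♙ · ♙ ♙ · ♙ ♙ ♙│2
1│♖ ♘ ♗ ♕ ♔ · · ♖│1
  ─────────────────
  a b c d e f g h



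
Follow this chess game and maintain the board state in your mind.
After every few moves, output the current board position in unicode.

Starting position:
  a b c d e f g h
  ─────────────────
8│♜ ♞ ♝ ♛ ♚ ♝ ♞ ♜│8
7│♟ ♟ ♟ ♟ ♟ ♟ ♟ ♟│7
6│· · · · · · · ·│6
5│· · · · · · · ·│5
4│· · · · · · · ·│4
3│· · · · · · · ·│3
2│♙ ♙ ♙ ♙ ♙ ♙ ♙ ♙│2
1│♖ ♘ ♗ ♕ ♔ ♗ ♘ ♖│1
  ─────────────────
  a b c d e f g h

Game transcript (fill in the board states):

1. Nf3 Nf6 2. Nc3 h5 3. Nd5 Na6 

  a b c d e f g h
  ─────────────────
8│♜ · ♝ ♛ ♚ ♝ · ♜│8
7│♟ ♟ ♟ ♟ ♟ ♟ ♟ ·│7
6│♞ · · · · ♞ · ·│6
5│· · · ♘ · · · ♟│5
4│· · · · · · · ·│4
3│· · · · · ♘ · ·│3
2│♙ ♙ ♙ ♙ ♙ ♙ ♙ ♙│2
1│♖ · ♗ ♕ ♔ ♗ · ♖│1
  ─────────────────
  a b c d e f g h

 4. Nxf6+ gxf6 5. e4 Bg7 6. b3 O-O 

  a b c d e f g h
  ─────────────────
8│♜ · ♝ ♛ · ♜ ♚ ·│8
7│♟ ♟ ♟ ♟ ♟ ♟ ♝ ·│7
6│♞ · · · · ♟ · ·│6
5│· · · · · · · ♟│5
4│· · · · ♙ · · ·│4
3│· ♙ · · · ♘ · ·│3
2│♙ · ♙ ♙ · ♙ ♙ ♙│2
1│♖ · ♗ ♕ ♔ ♗ · ♖│1
  ─────────────────
  a b c d e f g h

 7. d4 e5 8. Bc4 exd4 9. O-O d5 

  a b c d e f g h
  ─────────────────
8│♜ · ♝ ♛ · ♜ ♚ ·│8
7│♟ ♟ ♟ · · ♟ ♝ ·│7
6│♞ · · · · ♟ · ·│6
5│· · · ♟ · · · ♟│5
4│· · ♗ ♟ ♙ · · ·│4
3│· ♙ · · · ♘ · ·│3
2│♙ · ♙ · · ♙ ♙ ♙│2
1│♖ · ♗ ♕ · ♖ ♔ ·│1
  ─────────────────
  a b c d e f g h

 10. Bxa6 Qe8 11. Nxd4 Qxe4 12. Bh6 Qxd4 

  a b c d e f g h
  ─────────────────
8│♜ · ♝ · · ♜ ♚ ·│8
7│♟ ♟ ♟ · · ♟ ♝ ·│7
6│♗ · · · · ♟ · ♗│6
5│· · · ♟ · · · ♟│5
4│· · · ♛ · · · ·│4
3│· ♙ · · · · · ·│3
2│♙ · ♙ · · ♙ ♙ ♙│2
1│♖ · · ♕ · ♖ ♔ ·│1
  ─────────────────
  a b c d e f g h

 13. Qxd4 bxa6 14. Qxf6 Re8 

  a b c d e f g h
  ─────────────────
8│♜ · ♝ · ♜ · ♚ ·│8
7│♟ · ♟ · · ♟ ♝ ·│7
6│♟ · · · · ♕ · ♗│6
5│· · · ♟ · · · ♟│5
4│· · · · · · · ·│4
3│· ♙ · · · · · ·│3
2│♙ · ♙ · · ♙ ♙ ♙│2
1│♖ · · · · ♖ ♔ ·│1
  ─────────────────
  a b c d e f g h


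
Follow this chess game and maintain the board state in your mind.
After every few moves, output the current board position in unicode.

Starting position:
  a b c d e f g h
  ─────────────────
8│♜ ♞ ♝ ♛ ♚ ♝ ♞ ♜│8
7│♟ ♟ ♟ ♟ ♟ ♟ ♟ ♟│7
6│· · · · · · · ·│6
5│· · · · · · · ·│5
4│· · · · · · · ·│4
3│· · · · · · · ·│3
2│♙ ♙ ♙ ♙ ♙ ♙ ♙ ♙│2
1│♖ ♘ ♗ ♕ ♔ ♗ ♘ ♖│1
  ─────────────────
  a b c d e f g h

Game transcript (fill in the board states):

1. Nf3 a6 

  a b c d e f g h
  ─────────────────
8│♜ ♞ ♝ ♛ ♚ ♝ ♞ ♜│8
7│· ♟ ♟ ♟ ♟ ♟ ♟ ♟│7
6│♟ · · · · · · ·│6
5│· · · · · · · ·│5
4│· · · · · · · ·│4
3│· · · · · ♘ · ·│3
2│♙ ♙ ♙ ♙ ♙ ♙ ♙ ♙│2
1│♖ ♘ ♗ ♕ ♔ ♗ · ♖│1
  ─────────────────
  a b c d e f g h

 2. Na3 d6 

  a b c d e f g h
  ─────────────────
8│♜ ♞ ♝ ♛ ♚ ♝ ♞ ♜│8
7│· ♟ ♟ · ♟ ♟ ♟ ♟│7
6│♟ · · ♟ · · · ·│6
5│· · · · · · · ·│5
4│· · · · · · · ·│4
3│♘ · · · · ♘ · ·│3
2│♙ ♙ ♙ ♙ ♙ ♙ ♙ ♙│2
1│♖ · ♗ ♕ ♔ ♗ · ♖│1
  ─────────────────
  a b c d e f g h

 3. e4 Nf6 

  a b c d e f g h
  ─────────────────
8│♜ ♞ ♝ ♛ ♚ ♝ · ♜│8
7│· ♟ ♟ · ♟ ♟ ♟ ♟│7
6│♟ · · ♟ · ♞ · ·│6
5│· · · · · · · ·│5
4│· · · · ♙ · · ·│4
3│♘ · · · · ♘ · ·│3
2│♙ ♙ ♙ ♙ · ♙ ♙ ♙│2
1│♖ · ♗ ♕ ♔ ♗ · ♖│1
  ─────────────────
  a b c d e f g h

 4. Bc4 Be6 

  a b c d e f g h
  ─────────────────
8│♜ ♞ · ♛ ♚ ♝ · ♜│8
7│· ♟ ♟ · ♟ ♟ ♟ ♟│7
6│♟ · · ♟ ♝ ♞ · ·│6
5│· · · · · · · ·│5
4│· · ♗ · ♙ · · ·│4
3│♘ · · · · ♘ · ·│3
2│♙ ♙ ♙ ♙ · ♙ ♙ ♙│2
1│♖ · ♗ ♕ ♔ · · ♖│1
  ─────────────────
  a b c d e f g h

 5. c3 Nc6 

  a b c d e f g h
  ─────────────────
8│♜ · · ♛ ♚ ♝ · ♜│8
7│· ♟ ♟ · ♟ ♟ ♟ ♟│7
6│♟ · ♞ ♟ ♝ ♞ · ·│6
5│· · · · · · · ·│5
4│· · ♗ · ♙ · · ·│4
3│♘ · ♙ · · ♘ · ·│3
2│♙ ♙ · ♙ · ♙ ♙ ♙│2
1│♖ · ♗ ♕ ♔ · · ♖│1
  ─────────────────
  a b c d e f g h



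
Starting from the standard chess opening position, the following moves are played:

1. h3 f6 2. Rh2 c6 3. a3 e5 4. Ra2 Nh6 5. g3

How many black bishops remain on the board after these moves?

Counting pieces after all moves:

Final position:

  a b c d e f g h
  ─────────────────
8│♜ ♞ ♝ ♛ ♚ ♝ · ♜│8
7│♟ ♟ · ♟ · · ♟ ♟│7
6│· · ♟ · · ♟ · ♞│6
5│· · · · ♟ · · ·│5
4│· · · · · · · ·│4
3│♙ · · · · · ♙ ♙│3
2│♖ ♙ ♙ ♙ ♙ ♙ · ♖│2
1│· ♘ ♗ ♕ ♔ ♗ ♘ ·│1
  ─────────────────
  a b c d e f g h


2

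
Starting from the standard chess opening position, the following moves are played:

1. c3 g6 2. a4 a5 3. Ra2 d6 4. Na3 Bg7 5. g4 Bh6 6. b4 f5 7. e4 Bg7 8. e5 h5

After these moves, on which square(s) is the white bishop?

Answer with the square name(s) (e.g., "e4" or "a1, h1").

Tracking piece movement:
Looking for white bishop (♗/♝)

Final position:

  a b c d e f g h
  ─────────────────
8│♜ ♞ ♝ ♛ ♚ · ♞ ♜│8
7│· ♟ ♟ · ♟ · ♝ ·│7
6│· · · ♟ · · ♟ ·│6
5│♟ · · · ♙ ♟ · ♟│5
4│♙ ♙ · · · · ♙ ·│4
3│♘ · ♙ · · · · ·│3
2│♖ · · ♙ · ♙ · ♙│2
1│· · ♗ ♕ ♔ ♗ ♘ ♖│1
  ─────────────────
  a b c d e f g h


c1, f1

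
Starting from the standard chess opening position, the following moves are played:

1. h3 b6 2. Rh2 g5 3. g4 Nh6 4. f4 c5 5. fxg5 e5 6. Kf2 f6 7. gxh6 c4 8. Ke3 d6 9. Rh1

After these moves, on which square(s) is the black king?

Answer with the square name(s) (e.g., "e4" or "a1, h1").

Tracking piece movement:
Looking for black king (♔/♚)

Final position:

  a b c d e f g h
  ─────────────────
8│♜ ♞ ♝ ♛ ♚ ♝ · ♜│8
7│♟ · · · · · · ♟│7
6│· ♟ · ♟ · ♟ · ♙│6
5│· · · · ♟ · · ·│5
4│· · ♟ · · · ♙ ·│4
3│· · · · ♔ · · ♙│3
2│♙ ♙ ♙ ♙ ♙ · · ·│2
1│♖ ♘ ♗ ♕ · ♗ ♘ ♖│1
  ─────────────────
  a b c d e f g h


e8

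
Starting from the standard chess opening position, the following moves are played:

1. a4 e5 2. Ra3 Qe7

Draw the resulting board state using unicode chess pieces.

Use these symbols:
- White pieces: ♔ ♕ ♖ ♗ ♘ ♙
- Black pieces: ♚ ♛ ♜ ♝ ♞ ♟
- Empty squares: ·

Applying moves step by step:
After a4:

♜ ♞ ♝ ♛ ♚ ♝ ♞ ♜
♟ ♟ ♟ ♟ ♟ ♟ ♟ ♟
· · · · · · · ·
· · · · · · · ·
♙ · · · · · · ·
· · · · · · · ·
· ♙ ♙ ♙ ♙ ♙ ♙ ♙
♖ ♘ ♗ ♕ ♔ ♗ ♘ ♖


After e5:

♜ ♞ ♝ ♛ ♚ ♝ ♞ ♜
♟ ♟ ♟ ♟ · ♟ ♟ ♟
· · · · · · · ·
· · · · ♟ · · ·
♙ · · · · · · ·
· · · · · · · ·
· ♙ ♙ ♙ ♙ ♙ ♙ ♙
♖ ♘ ♗ ♕ ♔ ♗ ♘ ♖


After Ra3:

♜ ♞ ♝ ♛ ♚ ♝ ♞ ♜
♟ ♟ ♟ ♟ · ♟ ♟ ♟
· · · · · · · ·
· · · · ♟ · · ·
♙ · · · · · · ·
♖ · · · · · · ·
· ♙ ♙ ♙ ♙ ♙ ♙ ♙
· ♘ ♗ ♕ ♔ ♗ ♘ ♖


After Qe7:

♜ ♞ ♝ · ♚ ♝ ♞ ♜
♟ ♟ ♟ ♟ ♛ ♟ ♟ ♟
· · · · · · · ·
· · · · ♟ · · ·
♙ · · · · · · ·
♖ · · · · · · ·
· ♙ ♙ ♙ ♙ ♙ ♙ ♙
· ♘ ♗ ♕ ♔ ♗ ♘ ♖



  a b c d e f g h
  ─────────────────
8│♜ ♞ ♝ · ♚ ♝ ♞ ♜│8
7│♟ ♟ ♟ ♟ ♛ ♟ ♟ ♟│7
6│· · · · · · · ·│6
5│· · · · ♟ · · ·│5
4│♙ · · · · · · ·│4
3│♖ · · · · · · ·│3
2│· ♙ ♙ ♙ ♙ ♙ ♙ ♙│2
1│· ♘ ♗ ♕ ♔ ♗ ♘ ♖│1
  ─────────────────
  a b c d e f g h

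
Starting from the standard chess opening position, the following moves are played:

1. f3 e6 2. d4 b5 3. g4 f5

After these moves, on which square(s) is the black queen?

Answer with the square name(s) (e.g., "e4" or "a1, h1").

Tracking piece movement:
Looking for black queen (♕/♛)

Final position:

  a b c d e f g h
  ─────────────────
8│♜ ♞ ♝ ♛ ♚ ♝ ♞ ♜│8
7│♟ · ♟ ♟ · · ♟ ♟│7
6│· · · · ♟ · · ·│6
5│· ♟ · · · ♟ · ·│5
4│· · · ♙ · · ♙ ·│4
3│· · · · · ♙ · ·│3
2│♙ ♙ ♙ · ♙ · · ♙│2
1│♖ ♘ ♗ ♕ ♔ ♗ ♘ ♖│1
  ─────────────────
  a b c d e f g h


d8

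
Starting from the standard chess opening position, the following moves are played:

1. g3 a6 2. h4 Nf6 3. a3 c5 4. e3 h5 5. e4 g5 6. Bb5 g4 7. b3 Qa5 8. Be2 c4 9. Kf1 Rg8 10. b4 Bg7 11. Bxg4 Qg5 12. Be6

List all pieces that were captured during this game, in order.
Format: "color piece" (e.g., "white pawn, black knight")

Tracking captures:
  Bxg4: captured black pawn

black pawn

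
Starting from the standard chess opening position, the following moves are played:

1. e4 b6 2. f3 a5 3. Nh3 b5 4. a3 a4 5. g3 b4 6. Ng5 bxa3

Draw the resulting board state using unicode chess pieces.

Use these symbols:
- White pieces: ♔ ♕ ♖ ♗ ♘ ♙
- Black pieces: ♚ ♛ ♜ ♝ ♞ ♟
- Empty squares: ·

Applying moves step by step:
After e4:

♜ ♞ ♝ ♛ ♚ ♝ ♞ ♜
♟ ♟ ♟ ♟ ♟ ♟ ♟ ♟
· · · · · · · ·
· · · · · · · ·
· · · · ♙ · · ·
· · · · · · · ·
♙ ♙ ♙ ♙ · ♙ ♙ ♙
♖ ♘ ♗ ♕ ♔ ♗ ♘ ♖


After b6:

♜ ♞ ♝ ♛ ♚ ♝ ♞ ♜
♟ · ♟ ♟ ♟ ♟ ♟ ♟
· ♟ · · · · · ·
· · · · · · · ·
· · · · ♙ · · ·
· · · · · · · ·
♙ ♙ ♙ ♙ · ♙ ♙ ♙
♖ ♘ ♗ ♕ ♔ ♗ ♘ ♖


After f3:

♜ ♞ ♝ ♛ ♚ ♝ ♞ ♜
♟ · ♟ ♟ ♟ ♟ ♟ ♟
· ♟ · · · · · ·
· · · · · · · ·
· · · · ♙ · · ·
· · · · · ♙ · ·
♙ ♙ ♙ ♙ · · ♙ ♙
♖ ♘ ♗ ♕ ♔ ♗ ♘ ♖


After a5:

♜ ♞ ♝ ♛ ♚ ♝ ♞ ♜
· · ♟ ♟ ♟ ♟ ♟ ♟
· ♟ · · · · · ·
♟ · · · · · · ·
· · · · ♙ · · ·
· · · · · ♙ · ·
♙ ♙ ♙ ♙ · · ♙ ♙
♖ ♘ ♗ ♕ ♔ ♗ ♘ ♖


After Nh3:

♜ ♞ ♝ ♛ ♚ ♝ ♞ ♜
· · ♟ ♟ ♟ ♟ ♟ ♟
· ♟ · · · · · ·
♟ · · · · · · ·
· · · · ♙ · · ·
· · · · · ♙ · ♘
♙ ♙ ♙ ♙ · · ♙ ♙
♖ ♘ ♗ ♕ ♔ ♗ · ♖


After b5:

♜ ♞ ♝ ♛ ♚ ♝ ♞ ♜
· · ♟ ♟ ♟ ♟ ♟ ♟
· · · · · · · ·
♟ ♟ · · · · · ·
· · · · ♙ · · ·
· · · · · ♙ · ♘
♙ ♙ ♙ ♙ · · ♙ ♙
♖ ♘ ♗ ♕ ♔ ♗ · ♖


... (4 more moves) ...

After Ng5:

♜ ♞ ♝ ♛ ♚ ♝ ♞ ♜
· · ♟ ♟ ♟ ♟ ♟ ♟
· · · · · · · ·
· · · · · · ♘ ·
♟ ♟ · · ♙ · · ·
♙ · · · · ♙ ♙ ·
· ♙ ♙ ♙ · · · ♙
♖ ♘ ♗ ♕ ♔ ♗ · ♖


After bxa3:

♜ ♞ ♝ ♛ ♚ ♝ ♞ ♜
· · ♟ ♟ ♟ ♟ ♟ ♟
· · · · · · · ·
· · · · · · ♘ ·
♟ · · · ♙ · · ·
♟ · · · · ♙ ♙ ·
· ♙ ♙ ♙ · · · ♙
♖ ♘ ♗ ♕ ♔ ♗ · ♖



  a b c d e f g h
  ─────────────────
8│♜ ♞ ♝ ♛ ♚ ♝ ♞ ♜│8
7│· · ♟ ♟ ♟ ♟ ♟ ♟│7
6│· · · · · · · ·│6
5│· · · · · · ♘ ·│5
4│♟ · · · ♙ · · ·│4
3│♟ · · · · ♙ ♙ ·│3
2│· ♙ ♙ ♙ · · · ♙│2
1│♖ ♘ ♗ ♕ ♔ ♗ · ♖│1
  ─────────────────
  a b c d e f g h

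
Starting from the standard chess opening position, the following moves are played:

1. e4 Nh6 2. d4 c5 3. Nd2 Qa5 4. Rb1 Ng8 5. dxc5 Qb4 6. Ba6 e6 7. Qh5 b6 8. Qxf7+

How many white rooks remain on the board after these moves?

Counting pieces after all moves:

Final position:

  a b c d e f g h
  ─────────────────
8│♜ ♞ ♝ · ♚ ♝ ♞ ♜│8
7│♟ · · ♟ · ♕ ♟ ♟│7
6│♗ ♟ · · ♟ · · ·│6
5│· · ♙ · · · · ·│5
4│· ♛ · · ♙ · · ·│4
3│· · · · · · · ·│3
2│♙ ♙ ♙ ♘ · ♙ ♙ ♙│2
1│· ♖ ♗ · ♔ · ♘ ♖│1
  ─────────────────
  a b c d e f g h


2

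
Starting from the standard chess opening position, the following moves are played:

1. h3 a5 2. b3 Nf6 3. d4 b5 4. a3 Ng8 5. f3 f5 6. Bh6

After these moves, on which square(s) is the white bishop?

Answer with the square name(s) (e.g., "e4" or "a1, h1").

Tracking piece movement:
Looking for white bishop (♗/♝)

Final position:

  a b c d e f g h
  ─────────────────
8│♜ ♞ ♝ ♛ ♚ ♝ ♞ ♜│8
7│· · ♟ ♟ ♟ · ♟ ♟│7
6│· · · · · · · ♗│6
5│♟ ♟ · · · ♟ · ·│5
4│· · · ♙ · · · ·│4
3│♙ ♙ · · · ♙ · ♙│3
2│· · ♙ · ♙ · ♙ ·│2
1│♖ ♘ · ♕ ♔ ♗ ♘ ♖│1
  ─────────────────
  a b c d e f g h


f1, h6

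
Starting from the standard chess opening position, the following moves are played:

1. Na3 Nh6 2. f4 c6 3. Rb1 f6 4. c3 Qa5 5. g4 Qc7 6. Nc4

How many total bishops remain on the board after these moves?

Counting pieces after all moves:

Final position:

  a b c d e f g h
  ─────────────────
8│♜ ♞ ♝ · ♚ ♝ · ♜│8
7│♟ ♟ ♛ ♟ ♟ · ♟ ♟│7
6│· · ♟ · · ♟ · ♞│6
5│· · · · · · · ·│5
4│· · ♘ · · ♙ ♙ ·│4
3│· · ♙ · · · · ·│3
2│♙ ♙ · ♙ ♙ · · ♙│2
1│· ♖ ♗ ♕ ♔ ♗ ♘ ♖│1
  ─────────────────
  a b c d e f g h


4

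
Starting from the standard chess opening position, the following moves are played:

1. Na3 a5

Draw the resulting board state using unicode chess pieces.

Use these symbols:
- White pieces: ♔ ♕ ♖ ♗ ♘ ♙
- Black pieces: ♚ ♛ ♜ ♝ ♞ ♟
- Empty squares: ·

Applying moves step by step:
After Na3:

♜ ♞ ♝ ♛ ♚ ♝ ♞ ♜
♟ ♟ ♟ ♟ ♟ ♟ ♟ ♟
· · · · · · · ·
· · · · · · · ·
· · · · · · · ·
♘ · · · · · · ·
♙ ♙ ♙ ♙ ♙ ♙ ♙ ♙
♖ · ♗ ♕ ♔ ♗ ♘ ♖


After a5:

♜ ♞ ♝ ♛ ♚ ♝ ♞ ♜
· ♟ ♟ ♟ ♟ ♟ ♟ ♟
· · · · · · · ·
♟ · · · · · · ·
· · · · · · · ·
♘ · · · · · · ·
♙ ♙ ♙ ♙ ♙ ♙ ♙ ♙
♖ · ♗ ♕ ♔ ♗ ♘ ♖



  a b c d e f g h
  ─────────────────
8│♜ ♞ ♝ ♛ ♚ ♝ ♞ ♜│8
7│· ♟ ♟ ♟ ♟ ♟ ♟ ♟│7
6│· · · · · · · ·│6
5│♟ · · · · · · ·│5
4│· · · · · · · ·│4
3│♘ · · · · · · ·│3
2│♙ ♙ ♙ ♙ ♙ ♙ ♙ ♙│2
1│♖ · ♗ ♕ ♔ ♗ ♘ ♖│1
  ─────────────────
  a b c d e f g h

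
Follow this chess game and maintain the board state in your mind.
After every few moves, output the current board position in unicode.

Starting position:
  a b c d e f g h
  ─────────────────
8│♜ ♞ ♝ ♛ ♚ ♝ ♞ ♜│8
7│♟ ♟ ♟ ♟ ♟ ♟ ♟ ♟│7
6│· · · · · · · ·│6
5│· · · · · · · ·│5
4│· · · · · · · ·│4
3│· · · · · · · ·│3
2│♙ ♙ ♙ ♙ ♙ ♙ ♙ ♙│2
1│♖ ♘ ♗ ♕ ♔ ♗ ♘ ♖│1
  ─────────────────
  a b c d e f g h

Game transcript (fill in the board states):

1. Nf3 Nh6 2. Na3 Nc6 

  a b c d e f g h
  ─────────────────
8│♜ · ♝ ♛ ♚ ♝ · ♜│8
7│♟ ♟ ♟ ♟ ♟ ♟ ♟ ♟│7
6│· · ♞ · · · · ♞│6
5│· · · · · · · ·│5
4│· · · · · · · ·│4
3│♘ · · · · ♘ · ·│3
2│♙ ♙ ♙ ♙ ♙ ♙ ♙ ♙│2
1│♖ · ♗ ♕ ♔ ♗ · ♖│1
  ─────────────────
  a b c d e f g h

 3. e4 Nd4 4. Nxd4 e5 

  a b c d e f g h
  ─────────────────
8│♜ · ♝ ♛ ♚ ♝ · ♜│8
7│♟ ♟ ♟ ♟ · ♟ ♟ ♟│7
6│· · · · · · · ♞│6
5│· · · · ♟ · · ·│5
4│· · · ♘ ♙ · · ·│4
3│♘ · · · · · · ·│3
2│♙ ♙ ♙ ♙ · ♙ ♙ ♙│2
1│♖ · ♗ ♕ ♔ ♗ · ♖│1
  ─────────────────
  a b c d e f g h

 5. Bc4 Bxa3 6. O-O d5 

  a b c d e f g h
  ─────────────────
8│♜ · ♝ ♛ ♚ · · ♜│8
7│♟ ♟ ♟ · · ♟ ♟ ♟│7
6│· · · · · · · ♞│6
5│· · · ♟ ♟ · · ·│5
4│· · ♗ ♘ ♙ · · ·│4
3│♝ · · · · · · ·│3
2│♙ ♙ ♙ ♙ · ♙ ♙ ♙│2
1│♖ · ♗ ♕ · ♖ ♔ ·│1
  ─────────────────
  a b c d e f g h

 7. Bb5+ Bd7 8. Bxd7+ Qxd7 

  a b c d e f g h
  ─────────────────
8│♜ · · · ♚ · · ♜│8
7│♟ ♟ ♟ ♛ · ♟ ♟ ♟│7
6│· · · · · · · ♞│6
5│· · · ♟ ♟ · · ·│5
4│· · · ♘ ♙ · · ·│4
3│♝ · · · · · · ·│3
2│♙ ♙ ♙ ♙ · ♙ ♙ ♙│2
1│♖ · ♗ ♕ · ♖ ♔ ·│1
  ─────────────────
  a b c d e f g h

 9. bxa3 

  a b c d e f g h
  ─────────────────
8│♜ · · · ♚ · · ♜│8
7│♟ ♟ ♟ ♛ · ♟ ♟ ♟│7
6│· · · · · · · ♞│6
5│· · · ♟ ♟ · · ·│5
4│· · · ♘ ♙ · · ·│4
3│♙ · · · · · · ·│3
2│♙ · ♙ ♙ · ♙ ♙ ♙│2
1│♖ · ♗ ♕ · ♖ ♔ ·│1
  ─────────────────
  a b c d e f g h


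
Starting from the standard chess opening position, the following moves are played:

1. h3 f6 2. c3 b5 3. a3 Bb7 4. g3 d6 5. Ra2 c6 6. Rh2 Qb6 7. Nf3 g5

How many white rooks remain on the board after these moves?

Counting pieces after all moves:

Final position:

  a b c d e f g h
  ─────────────────
8│♜ ♞ · · ♚ ♝ ♞ ♜│8
7│♟ ♝ · · ♟ · · ♟│7
6│· ♛ ♟ ♟ · ♟ · ·│6
5│· ♟ · · · · ♟ ·│5
4│· · · · · · · ·│4
3│♙ · ♙ · · ♘ ♙ ♙│3
2│♖ ♙ · ♙ ♙ ♙ · ♖│2
1│· ♘ ♗ ♕ ♔ ♗ · ·│1
  ─────────────────
  a b c d e f g h


2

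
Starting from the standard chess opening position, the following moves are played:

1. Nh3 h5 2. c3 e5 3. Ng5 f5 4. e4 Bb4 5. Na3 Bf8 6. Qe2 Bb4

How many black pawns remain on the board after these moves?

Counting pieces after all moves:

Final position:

  a b c d e f g h
  ─────────────────
8│♜ ♞ ♝ ♛ ♚ · ♞ ♜│8
7│♟ ♟ ♟ ♟ · · ♟ ·│7
6│· · · · · · · ·│6
5│· · · · ♟ ♟ ♘ ♟│5
4│· ♝ · · ♙ · · ·│4
3│♘ · ♙ · · · · ·│3
2│♙ ♙ · ♙ ♕ ♙ ♙ ♙│2
1│♖ · ♗ · ♔ ♗ · ♖│1
  ─────────────────
  a b c d e f g h


8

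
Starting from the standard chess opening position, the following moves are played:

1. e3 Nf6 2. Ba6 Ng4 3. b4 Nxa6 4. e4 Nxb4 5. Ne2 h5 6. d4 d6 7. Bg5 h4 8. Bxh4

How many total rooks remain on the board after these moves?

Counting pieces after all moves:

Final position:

  a b c d e f g h
  ─────────────────
8│♜ · ♝ ♛ ♚ ♝ · ♜│8
7│♟ ♟ ♟ · ♟ ♟ ♟ ·│7
6│· · · ♟ · · · ·│6
5│· · · · · · · ·│5
4│· ♞ · ♙ ♙ · ♞ ♗│4
3│· · · · · · · ·│3
2│♙ · ♙ · ♘ ♙ ♙ ♙│2
1│♖ ♘ · ♕ ♔ · · ♖│1
  ─────────────────
  a b c d e f g h


4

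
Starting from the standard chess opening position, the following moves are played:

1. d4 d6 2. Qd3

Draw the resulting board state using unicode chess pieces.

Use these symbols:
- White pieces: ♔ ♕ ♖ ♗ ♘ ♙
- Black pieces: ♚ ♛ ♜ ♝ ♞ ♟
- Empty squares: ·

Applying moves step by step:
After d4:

♜ ♞ ♝ ♛ ♚ ♝ ♞ ♜
♟ ♟ ♟ ♟ ♟ ♟ ♟ ♟
· · · · · · · ·
· · · · · · · ·
· · · ♙ · · · ·
· · · · · · · ·
♙ ♙ ♙ · ♙ ♙ ♙ ♙
♖ ♘ ♗ ♕ ♔ ♗ ♘ ♖


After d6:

♜ ♞ ♝ ♛ ♚ ♝ ♞ ♜
♟ ♟ ♟ · ♟ ♟ ♟ ♟
· · · ♟ · · · ·
· · · · · · · ·
· · · ♙ · · · ·
· · · · · · · ·
♙ ♙ ♙ · ♙ ♙ ♙ ♙
♖ ♘ ♗ ♕ ♔ ♗ ♘ ♖


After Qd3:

♜ ♞ ♝ ♛ ♚ ♝ ♞ ♜
♟ ♟ ♟ · ♟ ♟ ♟ ♟
· · · ♟ · · · ·
· · · · · · · ·
· · · ♙ · · · ·
· · · ♕ · · · ·
♙ ♙ ♙ · ♙ ♙ ♙ ♙
♖ ♘ ♗ · ♔ ♗ ♘ ♖



  a b c d e f g h
  ─────────────────
8│♜ ♞ ♝ ♛ ♚ ♝ ♞ ♜│8
7│♟ ♟ ♟ · ♟ ♟ ♟ ♟│7
6│· · · ♟ · · · ·│6
5│· · · · · · · ·│5
4│· · · ♙ · · · ·│4
3│· · · ♕ · · · ·│3
2│♙ ♙ ♙ · ♙ ♙ ♙ ♙│2
1│♖ ♘ ♗ · ♔ ♗ ♘ ♖│1
  ─────────────────
  a b c d e f g h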